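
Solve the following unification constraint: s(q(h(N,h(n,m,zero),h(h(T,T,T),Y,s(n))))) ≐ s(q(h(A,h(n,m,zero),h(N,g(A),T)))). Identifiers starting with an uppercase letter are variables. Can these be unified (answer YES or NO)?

Decompose s/1: q(h(N,h(n,m,zero),h(h(T,T,T),Y,s(n)))) ≐ q(h(A,h(n,m,zero),h(N,g(A),T))).
Decompose q/1: h(N,h(n,m,zero),h(h(T,T,T),Y,s(n))) ≐ h(A,h(n,m,zero),h(N,g(A),T)).
Decompose h/3: N ≐ A,  h(n,m,zero) ≐ h(n,m,zero),  h(h(T,T,T),Y,s(n)) ≐ h(N,g(A),T).
Bind N := A; substituting into the one remaining equation that mentions N gives: h(h(T,T,T),Y,s(n)) ≐ h(A,g(A),T).
Delete trivial equation h(n,m,zero) ≐ h(n,m,zero).
Decompose h/3: h(T,T,T) ≐ A,  Y ≐ g(A),  s(n) ≐ T.
Bind A := h(T,T,T); substituting into the one remaining equation that mentions A gives: Y ≐ g(h(T,T,T)). Substituting into the earlier binding gives N := h(T,T,T).
Bind Y := g(h(T,T,T)); no other remaining equation mentions Y.
Bind T := s(n). Substituting into the earlier bindings gives N := h(s(n),s(n),s(n)), A := h(s(n),s(n),s(n)), Y := g(h(s(n),s(n),s(n))).
No equations remain and no clash or occurs-check failure arose, so a unifier exists.

YES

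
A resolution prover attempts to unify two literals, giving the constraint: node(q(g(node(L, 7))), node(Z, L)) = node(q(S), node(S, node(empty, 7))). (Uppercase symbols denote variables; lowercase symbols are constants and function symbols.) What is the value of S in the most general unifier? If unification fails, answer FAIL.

Decompose node/2: q(g(node(L, 7))) = q(S),  node(Z, L) = node(S, node(empty, 7)).
Decompose q/1: g(node(L, 7)) = S.
Bind S := g(node(L, 7)); substituting into the remaining equation gives: node(Z, L) = node(g(node(L, 7)), node(empty, 7)).
Decompose node/2: Z = g(node(L, 7)),  L = node(empty, 7).
Bind Z := g(node(L, 7)); no other remaining equation mentions Z.
Bind L := node(empty, 7). Substituting into the earlier bindings gives S := g(node(node(empty, 7), 7)), Z := g(node(node(empty, 7), 7)).
MGU = { S ↦ g(node(node(empty, 7), 7)), Z ↦ g(node(node(empty, 7), 7)), L ↦ node(empty, 7) }, so S ↦ g(node(node(empty, 7), 7)).

g(node(node(empty, 7), 7))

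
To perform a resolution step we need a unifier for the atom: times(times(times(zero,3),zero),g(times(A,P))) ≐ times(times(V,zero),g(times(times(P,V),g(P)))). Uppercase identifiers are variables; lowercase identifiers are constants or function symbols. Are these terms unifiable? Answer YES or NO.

NO

Decompose times/2: times(times(zero,3),zero) ≐ times(V,zero),  g(times(A,P)) ≐ g(times(times(P,V),g(P))).
Decompose times/2: times(zero,3) ≐ V,  zero ≐ zero.
Bind V := times(zero,3); substituting into the one remaining equation that mentions V gives: g(times(A,P)) ≐ g(times(times(P,times(zero,3)),g(P))).
Delete trivial equation zero ≐ zero.
Decompose g/1: times(A,P) ≐ times(times(P,times(zero,3)),g(P)).
Decompose times/2: A ≐ times(P,times(zero,3)),  P ≐ g(P).
Bind A := times(P,times(zero,3)); no other remaining equation mentions A.
Occurs check fails: P occurs in g(P); the equation P ≐ g(P) has no finite solution.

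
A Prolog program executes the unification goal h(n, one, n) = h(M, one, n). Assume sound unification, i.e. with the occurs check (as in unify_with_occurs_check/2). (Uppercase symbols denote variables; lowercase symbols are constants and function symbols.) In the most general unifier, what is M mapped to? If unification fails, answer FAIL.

n

Decompose h/3: n = M,  one = one,  n = n.
Bind M := n; no other remaining equation mentions M.
Delete trivial equation one = one.
Delete trivial equation n = n.
MGU = { M = n }, so M = n.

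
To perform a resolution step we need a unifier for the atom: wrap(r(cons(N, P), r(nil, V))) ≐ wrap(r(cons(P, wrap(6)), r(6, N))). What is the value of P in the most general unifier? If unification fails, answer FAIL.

Decompose wrap/1: r(cons(N, P), r(nil, V)) ≐ r(cons(P, wrap(6)), r(6, N)).
Decompose r/2: cons(N, P) ≐ cons(P, wrap(6)),  r(nil, V) ≐ r(6, N).
Decompose cons/2: N ≐ P,  P ≐ wrap(6).
Bind N := P; substituting into the one remaining equation that mentions N gives: r(nil, V) ≐ r(6, P).
Bind P := wrap(6); substituting into the remaining equation gives: r(nil, V) ≐ r(6, wrap(6)). Substituting into the earlier binding gives N := wrap(6).
Decompose r/2: nil ≐ 6,  V ≐ wrap(6).
Clash: constants nil and 6 differ; no unifier exists.

FAIL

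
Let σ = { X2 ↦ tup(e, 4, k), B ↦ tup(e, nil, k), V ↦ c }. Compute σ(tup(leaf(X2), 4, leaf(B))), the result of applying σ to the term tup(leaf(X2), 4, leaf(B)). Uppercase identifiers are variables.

tup(leaf(tup(e, 4, k)), 4, leaf(tup(e, nil, k)))

Replace each occurrence of X2 with tup(e, 4, k).
Replace each occurrence of B with tup(e, nil, k).
Result: tup(leaf(tup(e, 4, k)), 4, leaf(tup(e, nil, k))).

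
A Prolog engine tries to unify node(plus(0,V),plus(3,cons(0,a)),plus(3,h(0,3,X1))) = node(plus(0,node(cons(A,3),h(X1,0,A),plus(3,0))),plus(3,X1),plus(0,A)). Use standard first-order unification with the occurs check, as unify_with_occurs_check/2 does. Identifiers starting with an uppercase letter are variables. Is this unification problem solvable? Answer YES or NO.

NO

Decompose node/3: plus(0,V) = plus(0,node(cons(A,3),h(X1,0,A),plus(3,0))),  plus(3,cons(0,a)) = plus(3,X1),  plus(3,h(0,3,X1)) = plus(0,A).
Decompose plus/2: 0 = 0,  V = node(cons(A,3),h(X1,0,A),plus(3,0)).
Delete trivial equation 0 = 0.
Bind V := node(cons(A,3),h(X1,0,A),plus(3,0)); no other remaining equation mentions V.
Decompose plus/2: 3 = 3,  cons(0,a) = X1.
Delete trivial equation 3 = 3.
Bind X1 := cons(0,a); substituting into the remaining equation gives: plus(3,h(0,3,cons(0,a))) = plus(0,A). Substituting into the earlier binding gives V := node(cons(A,3),h(cons(0,a),0,A),plus(3,0)).
Decompose plus/2: 3 = 0,  h(0,3,cons(0,a)) = A.
Clash: constants 3 and 0 differ; no unifier exists.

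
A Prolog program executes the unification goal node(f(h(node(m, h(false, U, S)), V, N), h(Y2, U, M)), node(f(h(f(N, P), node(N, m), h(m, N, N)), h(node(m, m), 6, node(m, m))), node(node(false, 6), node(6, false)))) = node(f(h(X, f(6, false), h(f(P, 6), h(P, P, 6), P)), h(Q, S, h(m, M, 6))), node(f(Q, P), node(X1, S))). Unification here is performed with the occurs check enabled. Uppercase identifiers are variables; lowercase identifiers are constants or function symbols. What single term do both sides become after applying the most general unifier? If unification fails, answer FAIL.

FAIL

Decompose node/2: f(h(node(m, h(false, U, S)), V, N), h(Y2, U, M)) = f(h(X, f(6, false), h(f(P, 6), h(P, P, 6), P)), h(Q, S, h(m, M, 6))),  node(f(h(f(N, P), node(N, m), h(m, N, N)), h(node(m, m), 6, node(m, m))), node(node(false, 6), node(6, false))) = node(f(Q, P), node(X1, S)).
Decompose f/2: h(node(m, h(false, U, S)), V, N) = h(X, f(6, false), h(f(P, 6), h(P, P, 6), P)),  h(Y2, U, M) = h(Q, S, h(m, M, 6)).
Decompose h/3: node(m, h(false, U, S)) = X,  V = f(6, false),  N = h(f(P, 6), h(P, P, 6), P).
Bind X := node(m, h(false, U, S)); no other remaining equation mentions X.
Bind V := f(6, false); no other remaining equation mentions V.
Bind N := h(f(P, 6), h(P, P, 6), P); substituting into the one remaining equation that mentions N gives: node(f(h(f(h(f(P, 6), h(P, P, 6), P), P), node(h(f(P, 6), h(P, P, 6), P), m), h(m, h(f(P, 6), h(P, P, 6), P), h(f(P, 6), h(P, P, 6), P))), h(node(m, m), 6, node(m, m))), node(node(false, 6), node(6, false))) = node(f(Q, P), node(X1, S)).
Decompose h/3: Y2 = Q,  U = S,  M = h(m, M, 6).
Bind Y2 := Q; no other remaining equation mentions Y2.
Bind U := S; no other remaining equation mentions U. Substituting into the earlier binding gives X := node(m, h(false, S, S)).
Occurs check fails: M occurs in h(m, M, 6); the equation M = h(m, M, 6) has no finite solution.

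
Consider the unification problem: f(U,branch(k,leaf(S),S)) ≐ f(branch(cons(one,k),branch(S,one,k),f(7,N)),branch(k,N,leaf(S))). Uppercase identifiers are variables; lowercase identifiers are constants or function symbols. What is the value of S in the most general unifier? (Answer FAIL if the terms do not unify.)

Decompose f/2: U ≐ branch(cons(one,k),branch(S,one,k),f(7,N)),  branch(k,leaf(S),S) ≐ branch(k,N,leaf(S)).
Bind U := branch(cons(one,k),branch(S,one,k),f(7,N)); no other remaining equation mentions U.
Decompose branch/3: k ≐ k,  leaf(S) ≐ N,  S ≐ leaf(S).
Delete trivial equation k ≐ k.
Bind N := leaf(S); no other remaining equation mentions N. Substituting into the earlier binding gives U := branch(cons(one,k),branch(S,one,k),f(7,leaf(S))).
Occurs check fails: S occurs in leaf(S); the equation S ≐ leaf(S) has no finite solution.

FAIL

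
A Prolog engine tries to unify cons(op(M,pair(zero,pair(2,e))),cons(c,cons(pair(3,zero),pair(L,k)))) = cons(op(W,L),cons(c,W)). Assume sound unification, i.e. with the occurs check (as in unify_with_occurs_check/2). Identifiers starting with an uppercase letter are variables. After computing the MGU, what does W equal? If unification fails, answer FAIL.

cons(pair(3,zero),pair(pair(zero,pair(2,e)),k))

Decompose cons/2: op(M,pair(zero,pair(2,e))) = op(W,L),  cons(c,cons(pair(3,zero),pair(L,k))) = cons(c,W).
Decompose op/2: M = W,  pair(zero,pair(2,e)) = L.
Bind M := W; no other remaining equation mentions M.
Bind L := pair(zero,pair(2,e)); substituting into the remaining equation gives: cons(c,cons(pair(3,zero),pair(pair(zero,pair(2,e)),k))) = cons(c,W).
Decompose cons/2: c = c,  cons(pair(3,zero),pair(pair(zero,pair(2,e)),k)) = W.
Delete trivial equation c = c.
Bind W := cons(pair(3,zero),pair(pair(zero,pair(2,e)),k)). Substituting into the earlier binding gives M := cons(pair(3,zero),pair(pair(zero,pair(2,e)),k)).
MGU = { M = cons(pair(3,zero),pair(pair(zero,pair(2,e)),k)), L = pair(zero,pair(2,e)), W = cons(pair(3,zero),pair(pair(zero,pair(2,e)),k)) }, so W = cons(pair(3,zero),pair(pair(zero,pair(2,e)),k)).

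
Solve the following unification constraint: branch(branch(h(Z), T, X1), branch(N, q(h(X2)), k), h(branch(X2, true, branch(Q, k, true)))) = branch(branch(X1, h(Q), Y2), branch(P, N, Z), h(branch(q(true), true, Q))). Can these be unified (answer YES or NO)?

NO

Decompose branch/3: branch(h(Z), T, X1) = branch(X1, h(Q), Y2),  branch(N, q(h(X2)), k) = branch(P, N, Z),  h(branch(X2, true, branch(Q, k, true))) = h(branch(q(true), true, Q)).
Decompose branch/3: h(Z) = X1,  T = h(Q),  X1 = Y2.
Bind X1 := h(Z); substituting into the one remaining equation that mentions X1 gives: h(Z) = Y2.
Bind T := h(Q); no other remaining equation mentions T.
Bind Y2 := h(Z); no other remaining equation mentions Y2.
Decompose branch/3: N = P,  q(h(X2)) = N,  k = Z.
Bind N := P; substituting into the one remaining equation that mentions N gives: q(h(X2)) = P.
Bind P := q(h(X2)); no other remaining equation mentions P. Substituting into the earlier binding gives N := q(h(X2)).
Bind Z := k; no other remaining equation mentions Z. Substituting into the earlier bindings gives X1 := h(k), Y2 := h(k).
Decompose h/1: branch(X2, true, branch(Q, k, true)) = branch(q(true), true, Q).
Decompose branch/3: X2 = q(true),  true = true,  branch(Q, k, true) = Q.
Bind X2 := q(true); no other remaining equation mentions X2. Substituting into the earlier bindings gives N := q(h(q(true))), P := q(h(q(true))).
Delete trivial equation true = true.
Occurs check fails: Q occurs in branch(Q, k, true); the equation Q = branch(Q, k, true) has no finite solution.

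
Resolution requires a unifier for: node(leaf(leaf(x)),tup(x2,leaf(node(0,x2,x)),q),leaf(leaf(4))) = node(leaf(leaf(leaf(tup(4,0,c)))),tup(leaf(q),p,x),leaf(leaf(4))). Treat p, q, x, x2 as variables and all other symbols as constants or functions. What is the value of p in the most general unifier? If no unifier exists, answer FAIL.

leaf(node(0,leaf(leaf(tup(4,0,c))),leaf(tup(4,0,c))))

Decompose node/3: leaf(leaf(x)) = leaf(leaf(leaf(tup(4,0,c)))),  tup(x2,leaf(node(0,x2,x)),q) = tup(leaf(q),p,x),  leaf(leaf(4)) = leaf(leaf(4)).
Decompose leaf/1: leaf(x) = leaf(leaf(tup(4,0,c))).
Decompose leaf/1: x = leaf(tup(4,0,c)).
Bind x := leaf(tup(4,0,c)); substituting into the one remaining equation that mentions x gives: tup(x2,leaf(node(0,x2,leaf(tup(4,0,c)))),q) = tup(leaf(q),p,leaf(tup(4,0,c))).
Decompose tup/3: x2 = leaf(q),  leaf(node(0,x2,leaf(tup(4,0,c)))) = p,  q = leaf(tup(4,0,c)).
Bind x2 := leaf(q); substituting into the one remaining equation that mentions x2 gives: leaf(node(0,leaf(q),leaf(tup(4,0,c)))) = p.
Bind p := leaf(node(0,leaf(q),leaf(tup(4,0,c)))); no other remaining equation mentions p.
Bind q := leaf(tup(4,0,c)); no other remaining equation mentions q. Substituting into the earlier bindings gives x2 := leaf(leaf(tup(4,0,c))), p := leaf(node(0,leaf(leaf(tup(4,0,c))),leaf(tup(4,0,c)))).
Delete trivial equation leaf(leaf(4)) = leaf(leaf(4)).
MGU = { x ↦ leaf(tup(4,0,c)), x2 ↦ leaf(leaf(tup(4,0,c))), p ↦ leaf(node(0,leaf(leaf(tup(4,0,c))),leaf(tup(4,0,c)))), q ↦ leaf(tup(4,0,c)) }, so p ↦ leaf(node(0,leaf(leaf(tup(4,0,c))),leaf(tup(4,0,c)))).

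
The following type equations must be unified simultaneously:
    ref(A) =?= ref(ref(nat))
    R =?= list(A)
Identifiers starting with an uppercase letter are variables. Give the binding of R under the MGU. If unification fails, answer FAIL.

list(ref(nat))

Decompose ref/1: A =?= ref(nat).
Bind A := ref(nat); substituting into the remaining equation gives: R =?= list(ref(nat)).
Bind R := list(ref(nat)).
MGU = { A ↦ ref(nat), R ↦ list(ref(nat)) }, so R ↦ list(ref(nat)).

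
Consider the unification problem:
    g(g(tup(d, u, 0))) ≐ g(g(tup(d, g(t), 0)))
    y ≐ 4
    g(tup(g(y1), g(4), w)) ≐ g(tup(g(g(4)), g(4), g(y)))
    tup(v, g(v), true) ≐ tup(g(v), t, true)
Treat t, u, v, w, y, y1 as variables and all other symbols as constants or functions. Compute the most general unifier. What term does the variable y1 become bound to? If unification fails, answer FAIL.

FAIL

Decompose g/1: g(tup(d, u, 0)) ≐ g(tup(d, g(t), 0)).
Decompose g/1: tup(d, u, 0) ≐ tup(d, g(t), 0).
Decompose tup/3: d ≐ d,  u ≐ g(t),  0 ≐ 0.
Delete trivial equation d ≐ d.
Bind u := g(t); no other remaining equation mentions u.
Delete trivial equation 0 ≐ 0.
Bind y := 4; substituting into the one remaining equation that mentions y gives: g(tup(g(y1), g(4), w)) ≐ g(tup(g(g(4)), g(4), g(4))).
Decompose g/1: tup(g(y1), g(4), w) ≐ tup(g(g(4)), g(4), g(4)).
Decompose tup/3: g(y1) ≐ g(g(4)),  g(4) ≐ g(4),  w ≐ g(4).
Decompose g/1: y1 ≐ g(4).
Bind y1 := g(4); no other remaining equation mentions y1.
Delete trivial equation g(4) ≐ g(4).
Bind w := g(4); no other remaining equation mentions w.
Decompose tup/3: v ≐ g(v),  g(v) ≐ t,  true ≐ true.
Occurs check fails: v occurs in g(v); the equation v ≐ g(v) has no finite solution.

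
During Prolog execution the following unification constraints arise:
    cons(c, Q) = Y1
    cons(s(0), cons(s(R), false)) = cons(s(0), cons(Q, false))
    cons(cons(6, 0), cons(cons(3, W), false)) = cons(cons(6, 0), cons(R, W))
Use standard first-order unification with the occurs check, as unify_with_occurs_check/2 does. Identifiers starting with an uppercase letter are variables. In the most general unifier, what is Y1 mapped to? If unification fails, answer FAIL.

cons(c, s(cons(3, false)))

Bind Y1 := cons(c, Q); no other remaining equation mentions Y1.
Decompose cons/2: s(0) = s(0),  cons(s(R), false) = cons(Q, false).
Delete trivial equation s(0) = s(0).
Decompose cons/2: s(R) = Q,  false = false.
Bind Q := s(R); no other remaining equation mentions Q. Substituting into the earlier binding gives Y1 := cons(c, s(R)).
Delete trivial equation false = false.
Decompose cons/2: cons(6, 0) = cons(6, 0),  cons(cons(3, W), false) = cons(R, W).
Delete trivial equation cons(6, 0) = cons(6, 0).
Decompose cons/2: cons(3, W) = R,  false = W.
Bind R := cons(3, W); no other remaining equation mentions R. Substituting into the earlier bindings gives Y1 := cons(c, s(cons(3, W))), Q := s(cons(3, W)).
Bind W := false. Substituting into the earlier bindings gives Y1 := cons(c, s(cons(3, false))), Q := s(cons(3, false)), R := cons(3, false).
MGU = { Y1 ↦ cons(c, s(cons(3, false))), Q ↦ s(cons(3, false)), R ↦ cons(3, false), W ↦ false }, so Y1 ↦ cons(c, s(cons(3, false))).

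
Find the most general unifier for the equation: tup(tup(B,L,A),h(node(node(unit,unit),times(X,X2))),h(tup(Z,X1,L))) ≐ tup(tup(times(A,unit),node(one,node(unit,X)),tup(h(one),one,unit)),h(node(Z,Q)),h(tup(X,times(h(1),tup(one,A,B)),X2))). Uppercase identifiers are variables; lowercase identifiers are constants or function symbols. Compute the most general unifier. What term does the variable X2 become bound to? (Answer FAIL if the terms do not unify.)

Decompose tup/3: tup(B,L,A) ≐ tup(times(A,unit),node(one,node(unit,X)),tup(h(one),one,unit)),  h(node(node(unit,unit),times(X,X2))) ≐ h(node(Z,Q)),  h(tup(Z,X1,L)) ≐ h(tup(X,times(h(1),tup(one,A,B)),X2)).
Decompose tup/3: B ≐ times(A,unit),  L ≐ node(one,node(unit,X)),  A ≐ tup(h(one),one,unit).
Bind B := times(A,unit); substituting into the one remaining equation that mentions B gives: h(tup(Z,X1,L)) ≐ h(tup(X,times(h(1),tup(one,A,times(A,unit))),X2)).
Bind L := node(one,node(unit,X)); substituting into the one remaining equation that mentions L gives: h(tup(Z,X1,node(one,node(unit,X)))) ≐ h(tup(X,times(h(1),tup(one,A,times(A,unit))),X2)).
Bind A := tup(h(one),one,unit); substituting into the one remaining equation that mentions A gives: h(tup(Z,X1,node(one,node(unit,X)))) ≐ h(tup(X,times(h(1),tup(one,tup(h(one),one,unit),times(tup(h(one),one,unit),unit))),X2)). Substituting into the earlier binding gives B := times(tup(h(one),one,unit),unit).
Decompose h/1: node(node(unit,unit),times(X,X2)) ≐ node(Z,Q).
Decompose node/2: node(unit,unit) ≐ Z,  times(X,X2) ≐ Q.
Bind Z := node(unit,unit); substituting into the one remaining equation that mentions Z gives: h(tup(node(unit,unit),X1,node(one,node(unit,X)))) ≐ h(tup(X,times(h(1),tup(one,tup(h(one),one,unit),times(tup(h(one),one,unit),unit))),X2)).
Bind Q := times(X,X2); no other remaining equation mentions Q.
Decompose h/1: tup(node(unit,unit),X1,node(one,node(unit,X))) ≐ tup(X,times(h(1),tup(one,tup(h(one),one,unit),times(tup(h(one),one,unit),unit))),X2).
Decompose tup/3: node(unit,unit) ≐ X,  X1 ≐ times(h(1),tup(one,tup(h(one),one,unit),times(tup(h(one),one,unit),unit))),  node(one,node(unit,X)) ≐ X2.
Bind X := node(unit,unit); substituting into the one remaining equation that mentions X gives: node(one,node(unit,node(unit,unit))) ≐ X2. Substituting into the earlier bindings gives L := node(one,node(unit,node(unit,unit))), Q := times(node(unit,unit),X2).
Bind X1 := times(h(1),tup(one,tup(h(one),one,unit),times(tup(h(one),one,unit),unit))); no other remaining equation mentions X1.
Bind X2 := node(one,node(unit,node(unit,unit))). Substituting into the earlier binding gives Q := times(node(unit,unit),node(one,node(unit,node(unit,unit)))).
MGU = { B := times(tup(h(one),one,unit),unit), L := node(one,node(unit,node(unit,unit))), A := tup(h(one),one,unit), Z := node(unit,unit), Q := times(node(unit,unit),node(one,node(unit,node(unit,unit)))), X := node(unit,unit), X1 := times(h(1),tup(one,tup(h(one),one,unit),times(tup(h(one),one,unit),unit))), X2 := node(one,node(unit,node(unit,unit))) }, so X2 := node(one,node(unit,node(unit,unit))).

node(one,node(unit,node(unit,unit)))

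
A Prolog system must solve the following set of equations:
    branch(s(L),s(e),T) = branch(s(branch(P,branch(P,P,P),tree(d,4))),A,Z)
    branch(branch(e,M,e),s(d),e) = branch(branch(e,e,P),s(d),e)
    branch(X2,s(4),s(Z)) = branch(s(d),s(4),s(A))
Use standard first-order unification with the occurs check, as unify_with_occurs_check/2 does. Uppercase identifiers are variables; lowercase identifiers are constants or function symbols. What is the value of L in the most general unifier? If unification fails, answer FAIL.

branch(e,branch(e,e,e),tree(d,4))

Decompose branch/3: s(L) = s(branch(P,branch(P,P,P),tree(d,4))),  s(e) = A,  T = Z.
Decompose s/1: L = branch(P,branch(P,P,P),tree(d,4)).
Bind L := branch(P,branch(P,P,P),tree(d,4)); no other remaining equation mentions L.
Bind A := s(e); substituting into the one remaining equation that mentions A gives: branch(X2,s(4),s(Z)) = branch(s(d),s(4),s(s(e))).
Bind T := Z; no other remaining equation mentions T.
Decompose branch/3: branch(e,M,e) = branch(e,e,P),  s(d) = s(d),  e = e.
Decompose branch/3: e = e,  M = e,  e = P.
Delete trivial equation e = e.
Bind M := e; no other remaining equation mentions M.
Bind P := e; no other remaining equation mentions P. Substituting into the earlier binding gives L := branch(e,branch(e,e,e),tree(d,4)).
Delete trivial equation s(d) = s(d).
Delete trivial equation e = e.
Decompose branch/3: X2 = s(d),  s(4) = s(4),  s(Z) = s(s(e)).
Bind X2 := s(d); no other remaining equation mentions X2.
Delete trivial equation s(4) = s(4).
Decompose s/1: Z = s(e).
Bind Z := s(e). Substituting into the earlier binding gives T := s(e).
MGU = { L -> branch(e,branch(e,e,e),tree(d,4)), A -> s(e), T -> s(e), M -> e, P -> e, X2 -> s(d), Z -> s(e) }, so L -> branch(e,branch(e,e,e),tree(d,4)).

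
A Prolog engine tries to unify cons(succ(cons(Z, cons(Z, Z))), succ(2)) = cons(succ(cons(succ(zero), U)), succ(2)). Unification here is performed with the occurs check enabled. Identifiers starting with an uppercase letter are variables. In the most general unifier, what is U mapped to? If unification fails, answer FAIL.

cons(succ(zero), succ(zero))

Decompose cons/2: succ(cons(Z, cons(Z, Z))) = succ(cons(succ(zero), U)),  succ(2) = succ(2).
Decompose succ/1: cons(Z, cons(Z, Z)) = cons(succ(zero), U).
Decompose cons/2: Z = succ(zero),  cons(Z, Z) = U.
Bind Z := succ(zero); substituting into the one remaining equation that mentions Z gives: cons(succ(zero), succ(zero)) = U.
Bind U := cons(succ(zero), succ(zero)); no other remaining equation mentions U.
Delete trivial equation succ(2) = succ(2).
MGU = { Z = succ(zero), U = cons(succ(zero), succ(zero)) }, so U = cons(succ(zero), succ(zero)).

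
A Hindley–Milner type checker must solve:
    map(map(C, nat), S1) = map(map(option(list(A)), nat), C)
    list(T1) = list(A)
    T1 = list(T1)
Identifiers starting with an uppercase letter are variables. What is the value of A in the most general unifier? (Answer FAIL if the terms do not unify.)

FAIL

Decompose map/2: map(C, nat) = map(option(list(A)), nat),  S1 = C.
Decompose map/2: C = option(list(A)),  nat = nat.
Bind C := option(list(A)); substituting into the one remaining equation that mentions C gives: S1 = option(list(A)).
Delete trivial equation nat = nat.
Bind S1 := option(list(A)); no other remaining equation mentions S1.
Decompose list/1: T1 = A.
Bind T1 := A; substituting into the remaining equation gives: A = list(A).
Occurs check fails: A occurs in list(A); the equation A = list(A) has no finite solution.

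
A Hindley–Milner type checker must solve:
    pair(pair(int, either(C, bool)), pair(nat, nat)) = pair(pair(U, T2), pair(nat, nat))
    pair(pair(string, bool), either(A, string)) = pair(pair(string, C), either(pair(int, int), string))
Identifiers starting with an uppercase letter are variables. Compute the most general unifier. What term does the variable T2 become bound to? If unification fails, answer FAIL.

Decompose pair/2: pair(int, either(C, bool)) = pair(U, T2),  pair(nat, nat) = pair(nat, nat).
Decompose pair/2: int = U,  either(C, bool) = T2.
Bind U := int; no other remaining equation mentions U.
Bind T2 := either(C, bool); no other remaining equation mentions T2.
Delete trivial equation pair(nat, nat) = pair(nat, nat).
Decompose pair/2: pair(string, bool) = pair(string, C),  either(A, string) = either(pair(int, int), string).
Decompose pair/2: string = string,  bool = C.
Delete trivial equation string = string.
Bind C := bool; no other remaining equation mentions C. Substituting into the earlier binding gives T2 := either(bool, bool).
Decompose either/2: A = pair(int, int),  string = string.
Bind A := pair(int, int); no other remaining equation mentions A.
Delete trivial equation string = string.
MGU = { U -> int, T2 -> either(bool, bool), C -> bool, A -> pair(int, int) }, so T2 -> either(bool, bool).

either(bool, bool)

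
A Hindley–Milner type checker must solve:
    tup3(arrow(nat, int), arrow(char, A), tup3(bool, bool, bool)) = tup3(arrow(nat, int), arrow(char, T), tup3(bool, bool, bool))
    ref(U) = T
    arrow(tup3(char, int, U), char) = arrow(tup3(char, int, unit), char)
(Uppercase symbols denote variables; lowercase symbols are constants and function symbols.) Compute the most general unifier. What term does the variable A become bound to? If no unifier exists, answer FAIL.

Decompose tup3/3: arrow(nat, int) = arrow(nat, int),  arrow(char, A) = arrow(char, T),  tup3(bool, bool, bool) = tup3(bool, bool, bool).
Delete trivial equation arrow(nat, int) = arrow(nat, int).
Decompose arrow/2: char = char,  A = T.
Delete trivial equation char = char.
Bind A := T; no other remaining equation mentions A.
Delete trivial equation tup3(bool, bool, bool) = tup3(bool, bool, bool).
Bind T := ref(U); no other remaining equation mentions T. Substituting into the earlier binding gives A := ref(U).
Decompose arrow/2: tup3(char, int, U) = tup3(char, int, unit),  char = char.
Decompose tup3/3: char = char,  int = int,  U = unit.
Delete trivial equation char = char.
Delete trivial equation int = int.
Bind U := unit; no other remaining equation mentions U. Substituting into the earlier bindings gives A := ref(unit), T := ref(unit).
Delete trivial equation char = char.
MGU = { A -> ref(unit), T -> ref(unit), U -> unit }, so A -> ref(unit).

ref(unit)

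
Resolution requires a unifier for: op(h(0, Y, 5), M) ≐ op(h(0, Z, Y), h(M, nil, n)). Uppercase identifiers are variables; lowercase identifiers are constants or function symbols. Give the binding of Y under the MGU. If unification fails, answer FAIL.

Decompose op/2: h(0, Y, 5) ≐ h(0, Z, Y),  M ≐ h(M, nil, n).
Decompose h/3: 0 ≐ 0,  Y ≐ Z,  5 ≐ Y.
Delete trivial equation 0 ≐ 0.
Bind Y := Z; substituting into the one remaining equation that mentions Y gives: 5 ≐ Z.
Bind Z := 5; no other remaining equation mentions Z. Substituting into the earlier binding gives Y := 5.
Occurs check fails: M occurs in h(M, nil, n); the equation M ≐ h(M, nil, n) has no finite solution.

FAIL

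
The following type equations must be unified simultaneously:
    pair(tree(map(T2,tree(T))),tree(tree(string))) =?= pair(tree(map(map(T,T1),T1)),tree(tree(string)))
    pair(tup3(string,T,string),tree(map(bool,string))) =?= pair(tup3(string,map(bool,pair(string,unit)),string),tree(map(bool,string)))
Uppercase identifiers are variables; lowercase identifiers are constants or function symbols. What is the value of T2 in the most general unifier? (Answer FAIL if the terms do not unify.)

map(map(bool,pair(string,unit)),tree(map(bool,pair(string,unit))))

Decompose pair/2: tree(map(T2,tree(T))) =?= tree(map(map(T,T1),T1)),  tree(tree(string)) =?= tree(tree(string)).
Decompose tree/1: map(T2,tree(T)) =?= map(map(T,T1),T1).
Decompose map/2: T2 =?= map(T,T1),  tree(T) =?= T1.
Bind T2 := map(T,T1); no other remaining equation mentions T2.
Bind T1 := tree(T); no other remaining equation mentions T1. Substituting into the earlier binding gives T2 := map(T,tree(T)).
Delete trivial equation tree(tree(string)) =?= tree(tree(string)).
Decompose pair/2: tup3(string,T,string) =?= tup3(string,map(bool,pair(string,unit)),string),  tree(map(bool,string)) =?= tree(map(bool,string)).
Decompose tup3/3: string =?= string,  T =?= map(bool,pair(string,unit)),  string =?= string.
Delete trivial equation string =?= string.
Bind T := map(bool,pair(string,unit)); no other remaining equation mentions T. Substituting into the earlier bindings gives T2 := map(map(bool,pair(string,unit)),tree(map(bool,pair(string,unit)))), T1 := tree(map(bool,pair(string,unit))).
Delete trivial equation string =?= string.
Delete trivial equation tree(map(bool,string)) =?= tree(map(bool,string)).
MGU = { T2 ↦ map(map(bool,pair(string,unit)),tree(map(bool,pair(string,unit)))), T1 ↦ tree(map(bool,pair(string,unit))), T ↦ map(bool,pair(string,unit)) }, so T2 ↦ map(map(bool,pair(string,unit)),tree(map(bool,pair(string,unit)))).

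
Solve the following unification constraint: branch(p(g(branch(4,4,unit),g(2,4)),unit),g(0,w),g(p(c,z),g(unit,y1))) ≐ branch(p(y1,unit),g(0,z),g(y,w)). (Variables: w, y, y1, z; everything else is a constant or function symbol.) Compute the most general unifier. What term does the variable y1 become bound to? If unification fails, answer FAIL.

Decompose branch/3: p(g(branch(4,4,unit),g(2,4)),unit) ≐ p(y1,unit),  g(0,w) ≐ g(0,z),  g(p(c,z),g(unit,y1)) ≐ g(y,w).
Decompose p/2: g(branch(4,4,unit),g(2,4)) ≐ y1,  unit ≐ unit.
Bind y1 := g(branch(4,4,unit),g(2,4)); substituting into the one remaining equation that mentions y1 gives: g(p(c,z),g(unit,g(branch(4,4,unit),g(2,4)))) ≐ g(y,w).
Delete trivial equation unit ≐ unit.
Decompose g/2: 0 ≐ 0,  w ≐ z.
Delete trivial equation 0 ≐ 0.
Bind w := z; substituting into the remaining equation gives: g(p(c,z),g(unit,g(branch(4,4,unit),g(2,4)))) ≐ g(y,z).
Decompose g/2: p(c,z) ≐ y,  g(unit,g(branch(4,4,unit),g(2,4))) ≐ z.
Bind y := p(c,z); no other remaining equation mentions y.
Bind z := g(unit,g(branch(4,4,unit),g(2,4))). Substituting into the earlier bindings gives w := g(unit,g(branch(4,4,unit),g(2,4))), y := p(c,g(unit,g(branch(4,4,unit),g(2,4)))).
MGU = { y1 -> g(branch(4,4,unit),g(2,4)), w -> g(unit,g(branch(4,4,unit),g(2,4))), y -> p(c,g(unit,g(branch(4,4,unit),g(2,4)))), z -> g(unit,g(branch(4,4,unit),g(2,4))) }, so y1 -> g(branch(4,4,unit),g(2,4)).

g(branch(4,4,unit),g(2,4))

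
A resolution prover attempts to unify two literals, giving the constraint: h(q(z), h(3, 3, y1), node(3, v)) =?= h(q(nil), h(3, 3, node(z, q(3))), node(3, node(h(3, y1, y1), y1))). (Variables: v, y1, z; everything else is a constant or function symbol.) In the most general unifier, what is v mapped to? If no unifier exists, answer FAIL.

node(h(3, node(nil, q(3)), node(nil, q(3))), node(nil, q(3)))

Decompose h/3: q(z) =?= q(nil),  h(3, 3, y1) =?= h(3, 3, node(z, q(3))),  node(3, v) =?= node(3, node(h(3, y1, y1), y1)).
Decompose q/1: z =?= nil.
Bind z := nil; substituting into the one remaining equation that mentions z gives: h(3, 3, y1) =?= h(3, 3, node(nil, q(3))).
Decompose h/3: 3 =?= 3,  3 =?= 3,  y1 =?= node(nil, q(3)).
Delete trivial equation 3 =?= 3.
Delete trivial equation 3 =?= 3.
Bind y1 := node(nil, q(3)); substituting into the remaining equation gives: node(3, v) =?= node(3, node(h(3, node(nil, q(3)), node(nil, q(3))), node(nil, q(3)))).
Decompose node/2: 3 =?= 3,  v =?= node(h(3, node(nil, q(3)), node(nil, q(3))), node(nil, q(3))).
Delete trivial equation 3 =?= 3.
Bind v := node(h(3, node(nil, q(3)), node(nil, q(3))), node(nil, q(3))).
MGU = { z := nil, y1 := node(nil, q(3)), v := node(h(3, node(nil, q(3)), node(nil, q(3))), node(nil, q(3))) }, so v := node(h(3, node(nil, q(3)), node(nil, q(3))), node(nil, q(3))).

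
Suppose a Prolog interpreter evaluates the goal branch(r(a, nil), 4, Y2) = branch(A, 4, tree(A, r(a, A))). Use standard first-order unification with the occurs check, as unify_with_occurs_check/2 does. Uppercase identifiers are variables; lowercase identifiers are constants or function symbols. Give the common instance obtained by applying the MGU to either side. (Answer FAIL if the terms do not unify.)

branch(r(a, nil), 4, tree(r(a, nil), r(a, r(a, nil))))

Decompose branch/3: r(a, nil) = A,  4 = 4,  Y2 = tree(A, r(a, A)).
Bind A := r(a, nil); substituting into the one remaining equation that mentions A gives: Y2 = tree(r(a, nil), r(a, r(a, nil))).
Delete trivial equation 4 = 4.
Bind Y2 := tree(r(a, nil), r(a, r(a, nil))).
Applying the MGU to either side gives branch(r(a, nil), 4, tree(r(a, nil), r(a, r(a, nil)))).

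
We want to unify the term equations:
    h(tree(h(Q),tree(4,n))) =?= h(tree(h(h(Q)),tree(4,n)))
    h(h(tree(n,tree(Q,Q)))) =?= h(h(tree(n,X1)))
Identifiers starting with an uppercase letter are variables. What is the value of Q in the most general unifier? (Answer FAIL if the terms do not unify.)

FAIL

Decompose h/1: tree(h(Q),tree(4,n)) =?= tree(h(h(Q)),tree(4,n)).
Decompose tree/2: h(Q) =?= h(h(Q)),  tree(4,n) =?= tree(4,n).
Decompose h/1: Q =?= h(Q).
Occurs check fails: Q occurs in h(Q); the equation Q =?= h(Q) has no finite solution.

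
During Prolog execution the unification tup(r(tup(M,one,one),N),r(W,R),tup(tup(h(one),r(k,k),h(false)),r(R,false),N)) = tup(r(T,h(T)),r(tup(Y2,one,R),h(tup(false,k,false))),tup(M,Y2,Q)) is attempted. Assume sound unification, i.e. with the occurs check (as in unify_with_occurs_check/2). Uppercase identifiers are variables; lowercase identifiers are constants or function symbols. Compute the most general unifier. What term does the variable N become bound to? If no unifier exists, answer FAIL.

h(tup(tup(h(one),r(k,k),h(false)),one,one))

Decompose tup/3: r(tup(M,one,one),N) = r(T,h(T)),  r(W,R) = r(tup(Y2,one,R),h(tup(false,k,false))),  tup(tup(h(one),r(k,k),h(false)),r(R,false),N) = tup(M,Y2,Q).
Decompose r/2: tup(M,one,one) = T,  N = h(T).
Bind T := tup(M,one,one); substituting into the one remaining equation that mentions T gives: N = h(tup(M,one,one)).
Bind N := h(tup(M,one,one)); substituting into the one remaining equation that mentions N gives: tup(tup(h(one),r(k,k),h(false)),r(R,false),h(tup(M,one,one))) = tup(M,Y2,Q).
Decompose r/2: W = tup(Y2,one,R),  R = h(tup(false,k,false)).
Bind W := tup(Y2,one,R); no other remaining equation mentions W.
Bind R := h(tup(false,k,false)); substituting into the remaining equation gives: tup(tup(h(one),r(k,k),h(false)),r(h(tup(false,k,false)),false),h(tup(M,one,one))) = tup(M,Y2,Q). Substituting into the earlier binding gives W := tup(Y2,one,h(tup(false,k,false))).
Decompose tup/3: tup(h(one),r(k,k),h(false)) = M,  r(h(tup(false,k,false)),false) = Y2,  h(tup(M,one,one)) = Q.
Bind M := tup(h(one),r(k,k),h(false)); substituting into the one remaining equation that mentions M gives: h(tup(tup(h(one),r(k,k),h(false)),one,one)) = Q. Substituting into the earlier bindings gives T := tup(tup(h(one),r(k,k),h(false)),one,one), N := h(tup(tup(h(one),r(k,k),h(false)),one,one)).
Bind Y2 := r(h(tup(false,k,false)),false); no other remaining equation mentions Y2. Substituting into the earlier binding gives W := tup(r(h(tup(false,k,false)),false),one,h(tup(false,k,false))).
Bind Q := h(tup(tup(h(one),r(k,k),h(false)),one,one)).
MGU = { T ↦ tup(tup(h(one),r(k,k),h(false)),one,one), N ↦ h(tup(tup(h(one),r(k,k),h(false)),one,one)), W ↦ tup(r(h(tup(false,k,false)),false),one,h(tup(false,k,false))), R ↦ h(tup(false,k,false)), M ↦ tup(h(one),r(k,k),h(false)), Y2 ↦ r(h(tup(false,k,false)),false), Q ↦ h(tup(tup(h(one),r(k,k),h(false)),one,one)) }, so N ↦ h(tup(tup(h(one),r(k,k),h(false)),one,one)).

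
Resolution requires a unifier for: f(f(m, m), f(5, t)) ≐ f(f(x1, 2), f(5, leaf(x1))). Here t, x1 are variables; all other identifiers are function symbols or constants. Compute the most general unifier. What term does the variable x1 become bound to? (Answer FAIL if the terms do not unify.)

Decompose f/2: f(m, m) ≐ f(x1, 2),  f(5, t) ≐ f(5, leaf(x1)).
Decompose f/2: m ≐ x1,  m ≐ 2.
Bind x1 := m; substituting into the one remaining equation that mentions x1 gives: f(5, t) ≐ f(5, leaf(m)).
Clash: constants m and 2 differ; no unifier exists.

FAIL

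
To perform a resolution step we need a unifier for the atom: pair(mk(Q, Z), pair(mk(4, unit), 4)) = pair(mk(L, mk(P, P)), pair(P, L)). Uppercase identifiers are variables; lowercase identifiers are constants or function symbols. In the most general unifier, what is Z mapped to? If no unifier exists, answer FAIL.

Decompose pair/2: mk(Q, Z) = mk(L, mk(P, P)),  pair(mk(4, unit), 4) = pair(P, L).
Decompose mk/2: Q = L,  Z = mk(P, P).
Bind Q := L; no other remaining equation mentions Q.
Bind Z := mk(P, P); no other remaining equation mentions Z.
Decompose pair/2: mk(4, unit) = P,  4 = L.
Bind P := mk(4, unit); no other remaining equation mentions P. Substituting into the earlier binding gives Z := mk(mk(4, unit), mk(4, unit)).
Bind L := 4. Substituting into the earlier binding gives Q := 4.
MGU = { Q := 4, Z := mk(mk(4, unit), mk(4, unit)), P := mk(4, unit), L := 4 }, so Z := mk(mk(4, unit), mk(4, unit)).

mk(mk(4, unit), mk(4, unit))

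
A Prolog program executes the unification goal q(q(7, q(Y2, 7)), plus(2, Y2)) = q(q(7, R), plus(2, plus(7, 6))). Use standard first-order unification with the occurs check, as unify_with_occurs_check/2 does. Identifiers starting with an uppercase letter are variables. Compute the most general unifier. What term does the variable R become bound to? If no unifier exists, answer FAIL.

Decompose q/2: q(7, q(Y2, 7)) = q(7, R),  plus(2, Y2) = plus(2, plus(7, 6)).
Decompose q/2: 7 = 7,  q(Y2, 7) = R.
Delete trivial equation 7 = 7.
Bind R := q(Y2, 7); no other remaining equation mentions R.
Decompose plus/2: 2 = 2,  Y2 = plus(7, 6).
Delete trivial equation 2 = 2.
Bind Y2 := plus(7, 6). Substituting into the earlier binding gives R := q(plus(7, 6), 7).
MGU = { R = q(plus(7, 6), 7), Y2 = plus(7, 6) }, so R = q(plus(7, 6), 7).

q(plus(7, 6), 7)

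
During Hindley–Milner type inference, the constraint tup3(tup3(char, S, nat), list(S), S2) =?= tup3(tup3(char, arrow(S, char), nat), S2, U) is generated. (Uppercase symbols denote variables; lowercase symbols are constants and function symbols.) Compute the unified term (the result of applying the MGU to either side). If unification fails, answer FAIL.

Decompose tup3/3: tup3(char, S, nat) =?= tup3(char, arrow(S, char), nat),  list(S) =?= S2,  S2 =?= U.
Decompose tup3/3: char =?= char,  S =?= arrow(S, char),  nat =?= nat.
Delete trivial equation char =?= char.
Occurs check fails: S occurs in arrow(S, char); the equation S =?= arrow(S, char) has no finite solution.

FAIL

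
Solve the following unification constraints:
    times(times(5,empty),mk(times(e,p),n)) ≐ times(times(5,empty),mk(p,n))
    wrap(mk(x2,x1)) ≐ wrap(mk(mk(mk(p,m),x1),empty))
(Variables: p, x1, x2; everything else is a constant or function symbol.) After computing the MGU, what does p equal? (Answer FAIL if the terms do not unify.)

Decompose times/2: times(5,empty) ≐ times(5,empty),  mk(times(e,p),n) ≐ mk(p,n).
Delete trivial equation times(5,empty) ≐ times(5,empty).
Decompose mk/2: times(e,p) ≐ p,  n ≐ n.
Occurs check fails: p occurs in times(e,p); the equation p ≐ times(e,p) has no finite solution.

FAIL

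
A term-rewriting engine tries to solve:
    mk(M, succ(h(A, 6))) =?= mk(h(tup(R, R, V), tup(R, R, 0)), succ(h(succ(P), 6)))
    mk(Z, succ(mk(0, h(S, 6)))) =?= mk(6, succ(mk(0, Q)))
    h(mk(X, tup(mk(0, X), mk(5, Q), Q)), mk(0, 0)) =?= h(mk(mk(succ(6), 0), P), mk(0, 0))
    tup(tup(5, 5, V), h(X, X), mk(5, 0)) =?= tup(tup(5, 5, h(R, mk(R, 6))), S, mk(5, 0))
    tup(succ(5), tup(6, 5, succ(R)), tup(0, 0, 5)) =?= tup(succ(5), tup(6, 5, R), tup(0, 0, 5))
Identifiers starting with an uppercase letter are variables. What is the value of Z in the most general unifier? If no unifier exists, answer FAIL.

FAIL

Decompose mk/2: M =?= h(tup(R, R, V), tup(R, R, 0)),  succ(h(A, 6)) =?= succ(h(succ(P), 6)).
Bind M := h(tup(R, R, V), tup(R, R, 0)); no other remaining equation mentions M.
Decompose succ/1: h(A, 6) =?= h(succ(P), 6).
Decompose h/2: A =?= succ(P),  6 =?= 6.
Bind A := succ(P); no other remaining equation mentions A.
Delete trivial equation 6 =?= 6.
Decompose mk/2: Z =?= 6,  succ(mk(0, h(S, 6))) =?= succ(mk(0, Q)).
Bind Z := 6; no other remaining equation mentions Z.
Decompose succ/1: mk(0, h(S, 6)) =?= mk(0, Q).
Decompose mk/2: 0 =?= 0,  h(S, 6) =?= Q.
Delete trivial equation 0 =?= 0.
Bind Q := h(S, 6); substituting into the one remaining equation that mentions Q gives: h(mk(X, tup(mk(0, X), mk(5, h(S, 6)), h(S, 6))), mk(0, 0)) =?= h(mk(mk(succ(6), 0), P), mk(0, 0)).
Decompose h/2: mk(X, tup(mk(0, X), mk(5, h(S, 6)), h(S, 6))) =?= mk(mk(succ(6), 0), P),  mk(0, 0) =?= mk(0, 0).
Decompose mk/2: X =?= mk(succ(6), 0),  tup(mk(0, X), mk(5, h(S, 6)), h(S, 6)) =?= P.
Bind X := mk(succ(6), 0); substituting into the 2 remaining equations that mention X gives: tup(mk(0, mk(succ(6), 0)), mk(5, h(S, 6)), h(S, 6)) =?= P,  tup(tup(5, 5, V), h(mk(succ(6), 0), mk(succ(6), 0)), mk(5, 0)) =?= tup(tup(5, 5, h(R, mk(R, 6))), S, mk(5, 0)).
Bind P := tup(mk(0, mk(succ(6), 0)), mk(5, h(S, 6)), h(S, 6)); no other remaining equation mentions P. Substituting into the earlier binding gives A := succ(tup(mk(0, mk(succ(6), 0)), mk(5, h(S, 6)), h(S, 6))).
Delete trivial equation mk(0, 0) =?= mk(0, 0).
Decompose tup/3: tup(5, 5, V) =?= tup(5, 5, h(R, mk(R, 6))),  h(mk(succ(6), 0), mk(succ(6), 0)) =?= S,  mk(5, 0) =?= mk(5, 0).
Decompose tup/3: 5 =?= 5,  5 =?= 5,  V =?= h(R, mk(R, 6)).
Delete trivial equation 5 =?= 5.
Delete trivial equation 5 =?= 5.
Bind V := h(R, mk(R, 6)); no other remaining equation mentions V. Substituting into the earlier binding gives M := h(tup(R, R, h(R, mk(R, 6))), tup(R, R, 0)).
Bind S := h(mk(succ(6), 0), mk(succ(6), 0)); no other remaining equation mentions S. Substituting into the earlier bindings gives A := succ(tup(mk(0, mk(succ(6), 0)), mk(5, h(h(mk(succ(6), 0), mk(succ(6), 0)), 6)), h(h(mk(succ(6), 0), mk(succ(6), 0)), 6))), Q := h(h(mk(succ(6), 0), mk(succ(6), 0)), 6), P := tup(mk(0, mk(succ(6), 0)), mk(5, h(h(mk(succ(6), 0), mk(succ(6), 0)), 6)), h(h(mk(succ(6), 0), mk(succ(6), 0)), 6)).
Delete trivial equation mk(5, 0) =?= mk(5, 0).
Decompose tup/3: succ(5) =?= succ(5),  tup(6, 5, succ(R)) =?= tup(6, 5, R),  tup(0, 0, 5) =?= tup(0, 0, 5).
Delete trivial equation succ(5) =?= succ(5).
Decompose tup/3: 6 =?= 6,  5 =?= 5,  succ(R) =?= R.
Delete trivial equation 6 =?= 6.
Delete trivial equation 5 =?= 5.
Occurs check fails: R occurs in succ(R); the equation R =?= succ(R) has no finite solution.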